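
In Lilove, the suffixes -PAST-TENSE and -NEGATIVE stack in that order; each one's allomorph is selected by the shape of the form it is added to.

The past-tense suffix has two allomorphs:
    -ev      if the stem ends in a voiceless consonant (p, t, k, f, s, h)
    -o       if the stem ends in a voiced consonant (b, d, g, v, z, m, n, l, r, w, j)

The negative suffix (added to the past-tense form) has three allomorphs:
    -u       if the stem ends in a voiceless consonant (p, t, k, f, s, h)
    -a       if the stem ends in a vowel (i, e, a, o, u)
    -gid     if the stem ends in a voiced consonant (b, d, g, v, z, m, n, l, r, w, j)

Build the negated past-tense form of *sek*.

sekevgid

*sek* — final consonant /k/ (voiceless) → -ev → *sekev*.
The past-tense form *sekev* — final sound /v/ (a voiced consonant) → -gid → *sekevgid*.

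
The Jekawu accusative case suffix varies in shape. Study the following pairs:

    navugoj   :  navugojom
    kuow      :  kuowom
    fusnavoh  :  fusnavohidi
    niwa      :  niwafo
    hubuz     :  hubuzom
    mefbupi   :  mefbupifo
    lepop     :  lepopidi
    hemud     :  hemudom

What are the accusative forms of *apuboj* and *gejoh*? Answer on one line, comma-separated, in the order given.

apubojom, gejohidi

The suffix is conditioned by the final sound: -idi when the stem ends in a voiceless consonant (*fusnavoh*, *lepop*); -om when the stem ends in a voiced consonant (*navugoj*, *kuow*, *hubuz*, *hemud*); -fo when the stem ends in a vowel (*niwa*, *mefbupi*).
*apuboj* — final sound /j/ (a voiced consonant) → -om → *apubojom*.
*gejoh*: final sound = /h/, a voiceless consonant → -idi → *gejohidi*.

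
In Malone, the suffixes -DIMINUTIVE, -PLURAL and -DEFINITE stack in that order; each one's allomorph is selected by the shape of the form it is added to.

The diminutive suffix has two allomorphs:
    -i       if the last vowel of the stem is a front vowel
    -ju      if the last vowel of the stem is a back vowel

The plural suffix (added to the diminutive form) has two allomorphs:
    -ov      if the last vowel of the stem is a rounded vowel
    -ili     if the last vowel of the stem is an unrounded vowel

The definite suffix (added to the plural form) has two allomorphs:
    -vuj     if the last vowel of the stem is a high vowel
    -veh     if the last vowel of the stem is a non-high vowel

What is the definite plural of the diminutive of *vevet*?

The last vowel of *vevet* is /e/, which is a front vowel, so the diminutive suffix is -i, giving *veveti*.
The last vowel of the diminutive form *veveti* is /i/, which is an unrounded vowel, so the plural suffix is -ili, giving *vevetiili*.
The plural form *vevetiili*: last vowel = /i/, a high vowel → -vuj → *vevetiilivuj*.

vevetiilivuj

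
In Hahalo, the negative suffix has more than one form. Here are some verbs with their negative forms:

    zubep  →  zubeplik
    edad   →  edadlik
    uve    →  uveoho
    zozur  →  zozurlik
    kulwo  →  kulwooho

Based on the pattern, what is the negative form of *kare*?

kareoho

Looking at the final sound of each stem: -lik when the stem ends in a consonant (*zubep*, *edad*, *zozur*); -oho when the stem ends in a vowel (*uve*, *kulwo*).
The final sound of *kare* is /e/, which is a vowel, so the suffix is -oho, giving *kareoho*.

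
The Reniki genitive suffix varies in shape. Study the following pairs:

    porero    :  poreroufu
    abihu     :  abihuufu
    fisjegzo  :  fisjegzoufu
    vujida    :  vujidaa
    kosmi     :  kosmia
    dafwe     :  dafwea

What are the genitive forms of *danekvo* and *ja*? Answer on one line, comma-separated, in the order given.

danekvoufu, jaa

Looking at the last vowel of each stem: -ufu when the last vowel of the stem is a rounded vowel (*porero*, *abihu*, *fisjegzo*); -a when the last vowel of the stem is an unrounded vowel (*vujida*, *kosmi*, *dafwe*).
Since the last vowel of *danekvo* is /o/ (a rounded vowel), it takes -ufu, giving *danekvoufu*.
Since the last vowel of *ja* is /a/ (an unrounded vowel), it takes -a, giving *jaa*.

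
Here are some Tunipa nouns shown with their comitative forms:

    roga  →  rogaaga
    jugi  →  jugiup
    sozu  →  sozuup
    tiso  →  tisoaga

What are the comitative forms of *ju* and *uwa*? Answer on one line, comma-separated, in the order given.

The alternation tracks the last vowel of the stem — -up when the last vowel of the stem is a high vowel (*jugi*, *sozu*); -aga when the last vowel of the stem is a non-high vowel (*roga*, *tiso*).
Since the last vowel of *ju* is /u/ (a high vowel), it takes -up, giving *juup*.
The last vowel of *uwa* is /a/, which is a non-high vowel, so the suffix is -aga, giving *uwaaga*.

juup, uwaaga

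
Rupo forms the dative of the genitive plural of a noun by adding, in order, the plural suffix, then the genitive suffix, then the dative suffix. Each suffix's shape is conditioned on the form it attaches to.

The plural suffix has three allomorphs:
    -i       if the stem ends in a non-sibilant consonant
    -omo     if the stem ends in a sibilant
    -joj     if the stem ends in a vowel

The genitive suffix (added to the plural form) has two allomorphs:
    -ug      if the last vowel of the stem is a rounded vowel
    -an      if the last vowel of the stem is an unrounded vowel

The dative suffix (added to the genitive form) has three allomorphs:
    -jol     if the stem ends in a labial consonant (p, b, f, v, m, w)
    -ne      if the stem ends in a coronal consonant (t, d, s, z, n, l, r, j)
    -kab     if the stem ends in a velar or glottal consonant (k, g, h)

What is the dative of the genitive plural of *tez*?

tezomougkab

Since the final sound of *tez* is /z/ (a sibilant), it takes -omo, giving *tezomo*.
The plural form *tezomo* — last vowel /o/ (a rounded vowel) → -ug → *tezomoug*.
The final consonant of the genitive form *tezomoug* is /g/, which is velar/glottal, so the dative suffix is -kab, giving *tezomougkab*.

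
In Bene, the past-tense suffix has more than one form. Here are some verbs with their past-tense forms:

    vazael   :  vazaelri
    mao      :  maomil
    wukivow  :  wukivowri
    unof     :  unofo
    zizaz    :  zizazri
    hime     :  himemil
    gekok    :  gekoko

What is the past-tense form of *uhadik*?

uhadiko

The alternation tracks the final sound of the stem — -o when the stem ends in a voiceless consonant (*unof*, *gekok*); -ri when the stem ends in a voiced consonant (*vazael*, *wukivow*, *zizaz*); -mil when the stem ends in a vowel (*mao*, *hime*).
The final sound of *uhadik* is /k/, which is a voiceless consonant, so the suffix is -o, giving *uhadiko*.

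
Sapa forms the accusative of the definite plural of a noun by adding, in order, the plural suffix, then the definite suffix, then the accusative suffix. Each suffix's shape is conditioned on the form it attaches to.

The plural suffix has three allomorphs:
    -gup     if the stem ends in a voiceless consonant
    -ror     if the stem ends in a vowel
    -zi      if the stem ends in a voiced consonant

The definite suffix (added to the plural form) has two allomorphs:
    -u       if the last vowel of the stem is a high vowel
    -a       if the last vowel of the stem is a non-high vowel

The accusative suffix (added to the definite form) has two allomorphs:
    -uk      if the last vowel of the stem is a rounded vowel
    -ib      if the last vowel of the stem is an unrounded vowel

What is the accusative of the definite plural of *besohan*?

*besohan* — final sound /n/ (a voiced consonant) → -zi → *besohanzi*.
The last vowel of the plural form *besohanzi* is /i/, which is a high vowel, so the definite suffix is -u, giving *besohanziu*.
The last vowel of the definite form *besohanziu* is /u/, which is a rounded vowel, so the accusative suffix is -uk, giving *besohanziuuk*.

besohanziuuk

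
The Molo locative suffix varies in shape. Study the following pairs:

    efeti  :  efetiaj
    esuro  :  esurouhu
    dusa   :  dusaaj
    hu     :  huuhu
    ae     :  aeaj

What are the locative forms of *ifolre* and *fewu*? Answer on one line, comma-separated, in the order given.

The alternation tracks the last vowel of the stem — -uhu when the last vowel of the stem is a rounded vowel (*esuro*, *hu*); -aj when the last vowel of the stem is an unrounded vowel (*efeti*, *dusa*, *ae*).
*ifolre* — last vowel /e/ (an unrounded vowel) → -aj → *ifolreaj*.
*fewu*: last vowel = /u/, a rounded vowel → -uhu → *fewuuhu*.

ifolreaj, fewuuhu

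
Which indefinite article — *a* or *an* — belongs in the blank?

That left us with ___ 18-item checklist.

The indefinite article is chosen by the initial *sound* of the following word, not its spelling.
The number *18* is spoken "eighteen", beginning with /ˌeɪˈtiːn/ — a vowel sound.
So the article is *an*: That left us with an 18-item checklist.

an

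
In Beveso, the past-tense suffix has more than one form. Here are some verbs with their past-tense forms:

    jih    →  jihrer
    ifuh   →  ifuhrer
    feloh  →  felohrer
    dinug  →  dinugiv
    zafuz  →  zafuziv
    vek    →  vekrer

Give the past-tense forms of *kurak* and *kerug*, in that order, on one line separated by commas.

kurakrer, kerugiv

Looking at the final consonant of each stem: -rer when the stem ends in a voiceless consonant (*jih*, *ifuh*, *feloh*, *vek*); -iv when the stem ends in a voiced consonant (*dinug*, *zafuz*).
Since the final consonant of *kurak* is /k/ (voiceless), it takes -rer, giving *kurakrer*.
*kerug* — final consonant /g/ (voiced) → -iv → *kerugiv*.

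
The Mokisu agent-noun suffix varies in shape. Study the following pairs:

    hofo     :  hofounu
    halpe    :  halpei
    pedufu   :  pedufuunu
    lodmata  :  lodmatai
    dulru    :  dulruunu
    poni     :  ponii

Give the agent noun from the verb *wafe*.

The alternation tracks the last vowel of the stem — -unu when the last vowel of the stem is a rounded vowel (*hofo*, *pedufu*, *dulru*); -i when the last vowel of the stem is an unrounded vowel (*halpe*, *lodmata*, *poni*).
Since the last vowel of *wafe* is /e/ (an unrounded vowel), it takes -i, giving *wafei*.

wafei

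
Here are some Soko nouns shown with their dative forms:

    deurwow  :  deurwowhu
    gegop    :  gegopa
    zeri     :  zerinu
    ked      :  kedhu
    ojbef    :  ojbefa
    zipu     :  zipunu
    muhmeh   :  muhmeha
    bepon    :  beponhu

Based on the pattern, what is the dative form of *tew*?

Looking at the final sound of each stem: -a when the stem ends in a voiceless consonant (*gegop*, *ojbef*, *muhmeh*); -hu when the stem ends in a voiced consonant (*deurwow*, *ked*, *bepon*); -nu when the stem ends in a vowel (*zeri*, *zipu*).
The final sound of *tew* is /w/, which is a voiced consonant, so the suffix is -hu, giving *tewhu*.

tewhu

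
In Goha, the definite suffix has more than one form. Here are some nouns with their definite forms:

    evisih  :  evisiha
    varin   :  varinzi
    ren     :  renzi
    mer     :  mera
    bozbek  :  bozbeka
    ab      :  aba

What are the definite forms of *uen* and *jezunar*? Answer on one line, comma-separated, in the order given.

The alternation tracks the final consonant of the stem — -zi when the stem ends in a nasal (*varin*, *ren*); -a when the stem ends in a non-nasal consonant (*evisih*, *mer*, *bozbek*, *ab*).
*uen*: final consonant = /n/, a nasal → -zi → *uenzi*.
*jezunar*: final consonant = /r/, non-nasal → -a → *jezunara*.

uenzi, jezunara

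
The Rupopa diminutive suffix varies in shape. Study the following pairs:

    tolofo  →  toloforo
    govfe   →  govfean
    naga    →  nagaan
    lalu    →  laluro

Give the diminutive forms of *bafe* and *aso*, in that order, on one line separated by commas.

bafean, asoro

The alternation tracks the last vowel of the stem — -ro when the last vowel of the stem is a rounded vowel (*tolofo*, *lalu*); -an when the last vowel of the stem is an unrounded vowel (*govfe*, *naga*).
The last vowel of *bafe* is /e/, which is an unrounded vowel, so the suffix is -an, giving *bafean*.
Since the last vowel of *aso* is /o/ (a rounded vowel), it takes -ro, giving *asoro*.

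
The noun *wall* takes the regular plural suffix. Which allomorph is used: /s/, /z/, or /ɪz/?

/z/

The stem *wall* ends in a voiced non-sibilant sound.
The plural suffix surfaces as /ɪz/ after sibilants, /s/ after other voiceless consonants, and /z/ after other voiced sounds.
So the plural -s on *wall* is pronounced /z/.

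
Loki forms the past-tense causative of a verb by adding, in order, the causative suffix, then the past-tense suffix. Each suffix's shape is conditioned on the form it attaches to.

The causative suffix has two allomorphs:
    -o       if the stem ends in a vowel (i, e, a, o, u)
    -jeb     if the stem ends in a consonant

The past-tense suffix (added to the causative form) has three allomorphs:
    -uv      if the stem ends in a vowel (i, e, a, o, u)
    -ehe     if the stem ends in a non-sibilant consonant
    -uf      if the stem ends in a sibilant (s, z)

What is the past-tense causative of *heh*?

hehjebehe

*heh*: final sound = /h/, a consonant → -jeb → *hehjeb*.
The final sound of the causative form *hehjeb* is /b/, which is a non-sibilant consonant, so the past-tense suffix is -ehe, giving *hehjebehe*.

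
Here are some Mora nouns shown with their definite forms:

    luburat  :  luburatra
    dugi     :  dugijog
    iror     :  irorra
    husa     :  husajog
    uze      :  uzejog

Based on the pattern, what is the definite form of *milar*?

milarra

The alternation tracks the final sound of the stem — -ra when the stem ends in a consonant (*luburat*, *iror*); -jog when the stem ends in a vowel (*dugi*, *husa*, *uze*).
*milar* — final sound /r/ (a consonant) → -ra → *milarra*.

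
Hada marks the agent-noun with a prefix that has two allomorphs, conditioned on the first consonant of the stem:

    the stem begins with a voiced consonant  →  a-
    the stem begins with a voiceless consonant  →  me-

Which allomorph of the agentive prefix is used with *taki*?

*taki*: first consonant = /t/, voiceless → me-.

me-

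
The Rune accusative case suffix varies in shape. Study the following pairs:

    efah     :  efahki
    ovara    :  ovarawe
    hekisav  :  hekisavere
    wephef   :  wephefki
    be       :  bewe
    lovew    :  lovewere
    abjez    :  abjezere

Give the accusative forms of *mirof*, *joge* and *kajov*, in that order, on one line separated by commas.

mirofki, jogewe, kajovere

The alternation tracks the final sound of the stem — -ki when the stem ends in a voiceless consonant (*efah*, *wephef*); -ere when the stem ends in a voiced consonant (*hekisav*, *lovew*, *abjez*); -we when the stem ends in a vowel (*ovara*, *be*).
Since the final sound of *mirof* is /f/ (a voiceless consonant), it takes -ki, giving *mirofki*.
Since the final sound of *joge* is /e/ (a vowel), it takes -we, giving *jogewe*.
*kajov*: final sound = /v/, a voiced consonant → -ere → *kajovere*.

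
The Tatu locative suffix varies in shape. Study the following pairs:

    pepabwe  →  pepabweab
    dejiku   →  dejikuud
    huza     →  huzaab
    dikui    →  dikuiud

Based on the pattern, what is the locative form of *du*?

duud

The alternation tracks the last vowel of the stem — -ud when the last vowel of the stem is a high vowel (*dejiku*, *dikui*); -ab when the last vowel of the stem is a non-high vowel (*pepabwe*, *huza*).
The last vowel of *du* is /u/, which is a high vowel, so the suffix is -ud, giving *duud*.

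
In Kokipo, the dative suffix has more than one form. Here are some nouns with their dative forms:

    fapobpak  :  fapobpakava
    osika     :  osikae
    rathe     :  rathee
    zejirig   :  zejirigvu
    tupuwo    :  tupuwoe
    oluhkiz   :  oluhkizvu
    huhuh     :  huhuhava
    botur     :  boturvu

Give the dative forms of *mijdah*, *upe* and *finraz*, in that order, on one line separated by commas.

mijdahava, upee, finrazvu

The pattern is voicing of the final sound: -ava when the stem ends in a voiceless consonant (*fapobpak*, *huhuh*); -vu when the stem ends in a voiced consonant (*zejirig*, *oluhkiz*, *botur*); -e when the stem ends in a vowel (*osika*, *rathe*, *tupuwo*).
*mijdah* — final sound /h/ (a voiceless consonant) → -ava → *mijdahava*.
*upe* — final sound /e/ (a vowel) → -e → *upee*.
*finraz*: final sound = /z/, a voiced consonant → -vu → *finrazvu*.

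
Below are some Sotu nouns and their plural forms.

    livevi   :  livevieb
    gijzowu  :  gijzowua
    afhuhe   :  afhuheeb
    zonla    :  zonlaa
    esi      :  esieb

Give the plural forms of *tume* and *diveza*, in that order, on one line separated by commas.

tumeeb, divezaa

The alternation tracks the last vowel of the stem — -eb when the last vowel of the stem is a front vowel (*livevi*, *afhuhe*, *esi*); -a when the last vowel of the stem is a back vowel (*gijzowu*, *zonla*).
*tume* — last vowel /e/ (a front vowel) → -eb → *tumeeb*.
Since the last vowel of *diveza* is /a/ (a back vowel), it takes -a, giving *divezaa*.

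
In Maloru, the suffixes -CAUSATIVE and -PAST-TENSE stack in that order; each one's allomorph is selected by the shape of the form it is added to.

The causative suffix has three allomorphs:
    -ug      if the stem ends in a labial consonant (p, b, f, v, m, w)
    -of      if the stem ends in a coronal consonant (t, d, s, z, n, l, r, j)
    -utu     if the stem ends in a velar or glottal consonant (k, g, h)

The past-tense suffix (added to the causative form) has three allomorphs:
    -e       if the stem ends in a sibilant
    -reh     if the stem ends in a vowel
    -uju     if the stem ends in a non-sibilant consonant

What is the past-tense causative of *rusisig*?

rusisigutureh

Since the final consonant of *rusisig* is /g/ (velar/glottal), it takes -utu, giving *rusisigutu*.
The causative form *rusisigutu* — final sound /u/ (a vowel) → -reh → *rusisigutureh*.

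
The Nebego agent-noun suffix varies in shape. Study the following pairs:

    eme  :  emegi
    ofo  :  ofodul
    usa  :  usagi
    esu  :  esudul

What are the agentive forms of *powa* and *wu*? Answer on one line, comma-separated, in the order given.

The pattern is rounding harmony: -dul when the last vowel of the stem is a rounded vowel (*ofo*, *esu*); -gi when the last vowel of the stem is an unrounded vowel (*eme*, *usa*).
The last vowel of *powa* is /a/, which is an unrounded vowel, so the suffix is -gi, giving *powagi*.
The last vowel of *wu* is /u/, which is a rounded vowel, so the suffix is -dul, giving *wudul*.

powagi, wudul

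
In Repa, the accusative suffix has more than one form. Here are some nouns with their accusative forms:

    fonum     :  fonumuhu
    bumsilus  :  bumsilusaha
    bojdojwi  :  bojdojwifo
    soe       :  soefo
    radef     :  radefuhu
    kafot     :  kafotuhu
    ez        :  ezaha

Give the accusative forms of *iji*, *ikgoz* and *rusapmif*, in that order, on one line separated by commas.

Looking at the final sound of each stem: -aha when the stem ends in a sibilant (*bumsilus*, *ez*); -uhu when the stem ends in a non-sibilant consonant (*fonum*, *radef*, *kafot*); -fo when the stem ends in a vowel (*bojdojwi*, *soe*).
*iji*: final sound = /i/, a vowel → -fo → *ijifo*.
*ikgoz*: final sound = /z/, a sibilant → -aha → *ikgozaha*.
*rusapmif*: final sound = /f/, a non-sibilant consonant → -uhu → *rusapmifuhu*.

ijifo, ikgozaha, rusapmifuhu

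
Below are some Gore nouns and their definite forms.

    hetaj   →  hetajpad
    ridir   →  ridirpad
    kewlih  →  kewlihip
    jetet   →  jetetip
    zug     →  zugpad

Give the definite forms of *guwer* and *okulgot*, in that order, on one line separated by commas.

guwerpad, okulgotip

The suffix is conditioned by the final consonant: -ip when the stem ends in a voiceless consonant (*kewlih*, *jetet*); -pad when the stem ends in a voiced consonant (*hetaj*, *ridir*, *zug*).
*guwer*: final consonant = /r/, voiced → -pad → *guwerpad*.
*okulgot*: final consonant = /t/, voiceless → -ip → *okulgotip*.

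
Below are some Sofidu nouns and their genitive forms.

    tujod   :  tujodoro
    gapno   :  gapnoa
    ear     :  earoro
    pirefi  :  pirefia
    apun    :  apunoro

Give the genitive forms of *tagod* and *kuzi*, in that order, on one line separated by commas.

The suffix is conditioned by the final sound: -oro when the stem ends in a consonant (*tujod*, *ear*, *apun*); -a when the stem ends in a vowel (*gapno*, *pirefi*).
The final sound of *tagod* is /d/, which is a consonant, so the suffix is -oro, giving *tagodoro*.
*kuzi* — final sound /i/ (a vowel) → -a → *kuzia*.

tagodoro, kuzia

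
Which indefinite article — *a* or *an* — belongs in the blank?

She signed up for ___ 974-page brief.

a

The indefinite article is chosen by the initial *sound* of the following word, not its spelling.
The number *974* is spoken "nine hundred …", beginning with /naɪn/ — a consonant sound.
So the article is *a*: She signed up for a 974-page brief.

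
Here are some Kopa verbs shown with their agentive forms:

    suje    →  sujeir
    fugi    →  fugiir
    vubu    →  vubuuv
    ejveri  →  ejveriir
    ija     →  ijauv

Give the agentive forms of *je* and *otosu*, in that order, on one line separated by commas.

jeir, otosuuv

The pattern is front/back vowel harmony: -ir when the last vowel of the stem is a front vowel (*suje*, *fugi*, *ejveri*); -uv when the last vowel of the stem is a back vowel (*vubu*, *ija*).
*je* — last vowel /e/ (a front vowel) → -ir → *jeir*.
*otosu* — last vowel /u/ (a back vowel) → -uv → *otosuuv*.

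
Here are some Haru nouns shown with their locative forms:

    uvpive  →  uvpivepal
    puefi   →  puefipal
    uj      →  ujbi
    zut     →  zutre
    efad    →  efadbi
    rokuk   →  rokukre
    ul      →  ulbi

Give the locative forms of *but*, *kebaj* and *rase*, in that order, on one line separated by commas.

butre, kebajbi, rasepal

The suffix is conditioned by the final sound: -re when the stem ends in a voiceless consonant (*zut*, *rokuk*); -bi when the stem ends in a voiced consonant (*uj*, *efad*, *ul*); -pal when the stem ends in a vowel (*uvpive*, *puefi*).
*but*: final sound = /t/, a voiceless consonant → -re → *butre*.
Since the final sound of *kebaj* is /j/ (a voiced consonant), it takes -bi, giving *kebajbi*.
Since the final sound of *rase* is /e/ (a vowel), it takes -pal, giving *rasepal*.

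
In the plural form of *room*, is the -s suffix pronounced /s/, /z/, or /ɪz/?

The stem *room* ends in a voiced non-sibilant sound.
The plural suffix surfaces as /ɪz/ after sibilants, /s/ after other voiceless consonants, and /z/ after other voiced sounds.
So the plural -s on *room* is pronounced /z/.

/z/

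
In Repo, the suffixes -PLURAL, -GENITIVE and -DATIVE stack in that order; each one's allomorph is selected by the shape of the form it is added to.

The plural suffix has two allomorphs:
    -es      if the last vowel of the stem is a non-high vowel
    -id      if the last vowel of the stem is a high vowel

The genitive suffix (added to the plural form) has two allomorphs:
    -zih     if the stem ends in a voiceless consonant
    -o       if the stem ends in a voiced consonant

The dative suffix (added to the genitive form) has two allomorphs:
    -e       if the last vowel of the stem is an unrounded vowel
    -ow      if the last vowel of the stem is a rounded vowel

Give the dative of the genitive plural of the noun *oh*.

oheszihe

*oh* — last vowel /o/ (a non-high vowel) → -es → *ohes*.
Since the final consonant of the plural form *ohes* is /s/ (voiceless), it takes -zih, giving *oheszih*.
The last vowel of the genitive form *oheszih* is /i/, which is an unrounded vowel, so the dative suffix is -e, giving *oheszihe*.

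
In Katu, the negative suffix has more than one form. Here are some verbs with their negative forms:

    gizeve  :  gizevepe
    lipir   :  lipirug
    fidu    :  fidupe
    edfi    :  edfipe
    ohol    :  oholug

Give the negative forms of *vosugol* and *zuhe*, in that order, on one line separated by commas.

Looking at the final sound of each stem: -ug when the stem ends in a consonant (*lipir*, *ohol*); -pe when the stem ends in a vowel (*gizeve*, *fidu*, *edfi*).
*vosugol*: final sound = /l/, a consonant → -ug → *vosugolug*.
The final sound of *zuhe* is /e/, which is a vowel, so the suffix is -pe, giving *zuhepe*.

vosugolug, zuhepe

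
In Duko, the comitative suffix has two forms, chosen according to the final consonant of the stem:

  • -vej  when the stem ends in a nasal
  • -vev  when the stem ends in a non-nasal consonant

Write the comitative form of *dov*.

*dov* — final consonant /v/ (non-nasal) → -vev → *dovvev*.

dovvev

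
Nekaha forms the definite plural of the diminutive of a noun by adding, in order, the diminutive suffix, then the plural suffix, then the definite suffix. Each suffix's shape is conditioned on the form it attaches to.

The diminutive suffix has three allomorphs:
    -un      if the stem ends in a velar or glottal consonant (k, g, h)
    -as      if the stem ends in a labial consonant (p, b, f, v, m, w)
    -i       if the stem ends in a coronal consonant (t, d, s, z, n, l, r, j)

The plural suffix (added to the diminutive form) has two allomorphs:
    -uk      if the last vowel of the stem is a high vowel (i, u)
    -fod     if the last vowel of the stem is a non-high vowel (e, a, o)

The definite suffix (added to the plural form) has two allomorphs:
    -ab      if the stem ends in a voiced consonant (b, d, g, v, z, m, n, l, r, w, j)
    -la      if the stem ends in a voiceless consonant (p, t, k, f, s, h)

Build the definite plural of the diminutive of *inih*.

inihunukla

*inih* — final consonant /h/ (velar/glottal) → -un → *inihun*.
Since the last vowel of the diminutive form *inihun* is /u/ (a high vowel), it takes -uk, giving *inihunuk*.
The plural form *inihunuk*: final consonant = /k/, voiceless → -la → *inihunukla*.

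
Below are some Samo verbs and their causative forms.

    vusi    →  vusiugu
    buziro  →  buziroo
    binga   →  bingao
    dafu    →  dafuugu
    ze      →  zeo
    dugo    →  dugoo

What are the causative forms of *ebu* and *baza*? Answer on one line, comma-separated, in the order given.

ebuugu, bazao

Looking at the last vowel of each stem: -ugu when the last vowel of the stem is a high vowel (*vusi*, *dafu*); -o when the last vowel of the stem is a non-high vowel (*buziro*, *binga*, *ze*, *dugo*).
The last vowel of *ebu* is /u/, which is a high vowel, so the suffix is -ugu, giving *ebuugu*.
*baza*: last vowel = /a/, a non-high vowel → -o → *bazao*.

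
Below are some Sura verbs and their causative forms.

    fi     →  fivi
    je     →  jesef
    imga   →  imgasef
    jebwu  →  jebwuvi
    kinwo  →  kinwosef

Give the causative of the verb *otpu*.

The pattern is height harmony: -vi when the last vowel of the stem is a high vowel (*fi*, *jebwu*); -sef when the last vowel of the stem is a non-high vowel (*je*, *imga*, *kinwo*).
The last vowel of *otpu* is /u/, which is a high vowel, so the suffix is -vi, giving *otpuvi*.

otpuvi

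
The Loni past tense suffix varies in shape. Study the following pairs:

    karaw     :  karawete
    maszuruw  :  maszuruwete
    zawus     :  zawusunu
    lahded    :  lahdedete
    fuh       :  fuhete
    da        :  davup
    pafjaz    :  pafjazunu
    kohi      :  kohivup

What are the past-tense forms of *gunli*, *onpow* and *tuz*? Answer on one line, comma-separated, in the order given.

The pattern is sibilance of the final sound: -unu when the stem ends in a sibilant (*zawus*, *pafjaz*); -ete when the stem ends in a non-sibilant consonant (*karaw*, *maszuruw*, *lahded*, *fuh*); -vup when the stem ends in a vowel (*da*, *kohi*).
The final sound of *gunli* is /i/, which is a vowel, so the suffix is -vup, giving *gunlivup*.
The final sound of *onpow* is /w/, which is a non-sibilant consonant, so the suffix is -ete, giving *onpowete*.
*tuz* — final sound /z/ (a sibilant) → -unu → *tuzunu*.

gunlivup, onpowete, tuzunu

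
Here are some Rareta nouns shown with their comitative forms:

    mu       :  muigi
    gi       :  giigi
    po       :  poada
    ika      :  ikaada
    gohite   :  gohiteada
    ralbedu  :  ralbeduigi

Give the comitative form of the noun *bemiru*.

The pattern is height harmony: -igi when the last vowel of the stem is a high vowel (*mu*, *gi*, *ralbedu*); -ada when the last vowel of the stem is a non-high vowel (*po*, *ika*, *gohite*).
The last vowel of *bemiru* is /u/, which is a high vowel, so the suffix is -igi, giving *bemiruigi*.

bemiruigi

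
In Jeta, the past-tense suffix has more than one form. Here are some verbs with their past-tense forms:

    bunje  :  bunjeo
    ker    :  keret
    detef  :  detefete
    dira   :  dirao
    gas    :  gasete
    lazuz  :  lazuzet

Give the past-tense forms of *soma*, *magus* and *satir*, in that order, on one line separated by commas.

The alternation tracks the final sound of the stem — -ete when the stem ends in a voiceless consonant (*detef*, *gas*); -et when the stem ends in a voiced consonant (*ker*, *lazuz*); -o when the stem ends in a vowel (*bunje*, *dira*).
The final sound of *soma* is /a/, which is a vowel, so the suffix is -o, giving *somao*.
*magus* — final sound /s/ (a voiceless consonant) → -ete → *magusete*.
The final sound of *satir* is /r/, which is a voiced consonant, so the suffix is -et, giving *satiret*.

somao, magusete, satiret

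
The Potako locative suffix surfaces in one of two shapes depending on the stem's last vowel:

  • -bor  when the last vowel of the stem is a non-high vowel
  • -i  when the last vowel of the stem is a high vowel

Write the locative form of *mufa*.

Since the last vowel of *mufa* is /a/ (a non-high vowel), it takes -bor, giving *mufabor*.

mufabor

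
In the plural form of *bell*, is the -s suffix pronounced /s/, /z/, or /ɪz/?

/z/

The stem *bell* ends in a voiced non-sibilant sound.
The plural suffix surfaces as /ɪz/ after sibilants, /s/ after other voiceless consonants, and /z/ after other voiced sounds.
So the plural -s on *bell* is pronounced /z/.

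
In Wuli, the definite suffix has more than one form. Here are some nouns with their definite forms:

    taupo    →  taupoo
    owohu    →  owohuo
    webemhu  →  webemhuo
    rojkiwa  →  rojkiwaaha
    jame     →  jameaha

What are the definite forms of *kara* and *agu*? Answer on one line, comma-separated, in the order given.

karaaha, aguo

The pattern is rounding harmony: -o when the last vowel of the stem is a rounded vowel (*taupo*, *owohu*, *webemhu*); -aha when the last vowel of the stem is an unrounded vowel (*rojkiwa*, *jame*).
The last vowel of *kara* is /a/, which is an unrounded vowel, so the suffix is -aha, giving *karaaha*.
*agu*: last vowel = /u/, a rounded vowel → -o → *aguo*.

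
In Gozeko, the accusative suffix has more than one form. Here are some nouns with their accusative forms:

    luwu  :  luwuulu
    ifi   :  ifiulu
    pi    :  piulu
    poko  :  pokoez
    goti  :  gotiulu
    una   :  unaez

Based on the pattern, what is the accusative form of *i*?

The pattern is height harmony: -ulu when the last vowel of the stem is a high vowel (*luwu*, *ifi*, *pi*, *goti*); -ez when the last vowel of the stem is a non-high vowel (*poko*, *una*).
*i* — last vowel /i/ (a high vowel) → -ulu → *iulu*.

iulu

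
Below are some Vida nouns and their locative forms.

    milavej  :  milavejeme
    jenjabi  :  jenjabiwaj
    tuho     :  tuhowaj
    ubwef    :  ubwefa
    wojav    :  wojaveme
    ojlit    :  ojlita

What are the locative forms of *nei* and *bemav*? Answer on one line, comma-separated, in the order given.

neiwaj, bemaveme

The pattern is voicing of the final sound: -a when the stem ends in a voiceless consonant (*ubwef*, *ojlit*); -eme when the stem ends in a voiced consonant (*milavej*, *wojav*); -waj when the stem ends in a vowel (*jenjabi*, *tuho*).
Since the final sound of *nei* is /i/ (a vowel), it takes -waj, giving *neiwaj*.
The final sound of *bemav* is /v/, which is a voiced consonant, so the suffix is -eme, giving *bemaveme*.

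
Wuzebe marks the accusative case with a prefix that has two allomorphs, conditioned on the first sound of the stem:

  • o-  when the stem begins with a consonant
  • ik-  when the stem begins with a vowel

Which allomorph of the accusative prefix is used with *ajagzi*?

ik-

The first sound of *ajagzi* is /a/, which is a vowel, so the prefix is ik-.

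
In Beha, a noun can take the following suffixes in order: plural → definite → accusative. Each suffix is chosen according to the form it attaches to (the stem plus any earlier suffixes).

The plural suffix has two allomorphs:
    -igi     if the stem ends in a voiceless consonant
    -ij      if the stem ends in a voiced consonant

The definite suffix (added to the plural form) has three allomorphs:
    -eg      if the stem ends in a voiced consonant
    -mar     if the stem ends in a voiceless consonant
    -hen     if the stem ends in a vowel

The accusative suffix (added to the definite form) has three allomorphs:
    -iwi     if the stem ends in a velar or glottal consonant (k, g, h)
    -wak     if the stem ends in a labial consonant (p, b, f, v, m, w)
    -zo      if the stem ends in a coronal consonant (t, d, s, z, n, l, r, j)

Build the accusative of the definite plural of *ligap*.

ligapigihenzo

The final consonant of *ligap* is /p/, which is voiceless, so the plural suffix is -igi, giving *ligapigi*.
The plural form *ligapigi*: final sound = /i/, a vowel → -hen → *ligapigihen*.
The definite form *ligapigihen* — final consonant /n/ (coronal) → -zo → *ligapigihenzo*.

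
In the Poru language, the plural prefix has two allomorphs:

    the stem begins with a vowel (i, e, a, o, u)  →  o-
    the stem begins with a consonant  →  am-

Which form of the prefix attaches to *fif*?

The first sound of *fif* is /f/, which is a consonant, so the prefix is am-.

am-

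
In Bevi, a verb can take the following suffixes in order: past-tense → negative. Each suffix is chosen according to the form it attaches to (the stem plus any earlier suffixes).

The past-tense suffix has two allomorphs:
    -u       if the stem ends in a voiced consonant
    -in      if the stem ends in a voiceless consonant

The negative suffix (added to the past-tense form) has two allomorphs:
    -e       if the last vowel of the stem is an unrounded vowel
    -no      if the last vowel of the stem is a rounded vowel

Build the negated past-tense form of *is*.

isine

*is*: final consonant = /s/, voiceless → -in → *isin*.
Since the last vowel of the past-tense form *isin* is /i/ (an unrounded vowel), it takes -e, giving *isine*.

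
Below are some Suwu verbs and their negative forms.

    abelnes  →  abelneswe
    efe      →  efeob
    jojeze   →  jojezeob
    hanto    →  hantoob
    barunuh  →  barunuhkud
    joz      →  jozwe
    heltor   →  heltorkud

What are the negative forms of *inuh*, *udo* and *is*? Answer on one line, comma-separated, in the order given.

inuhkud, udoob, iswe

The alternation tracks the final sound of the stem — -we when the stem ends in a sibilant (*abelnes*, *joz*); -kud when the stem ends in a non-sibilant consonant (*barunuh*, *heltor*); -ob when the stem ends in a vowel (*efe*, *jojeze*, *hanto*).
Since the final sound of *inuh* is /h/ (a non-sibilant consonant), it takes -kud, giving *inuhkud*.
*udo* — final sound /o/ (a vowel) → -ob → *udoob*.
The final sound of *is* is /s/, which is a sibilant, so the suffix is -we, giving *iswe*.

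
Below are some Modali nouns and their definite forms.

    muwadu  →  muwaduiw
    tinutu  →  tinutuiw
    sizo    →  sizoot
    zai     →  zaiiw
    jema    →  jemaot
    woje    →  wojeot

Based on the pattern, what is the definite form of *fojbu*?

fojbuiw

The alternation tracks the last vowel of the stem — -iw when the last vowel of the stem is a high vowel (*muwadu*, *tinutu*, *zai*); -ot when the last vowel of the stem is a non-high vowel (*sizo*, *jema*, *woje*).
*fojbu*: last vowel = /u/, a high vowel → -iw → *fojbuiw*.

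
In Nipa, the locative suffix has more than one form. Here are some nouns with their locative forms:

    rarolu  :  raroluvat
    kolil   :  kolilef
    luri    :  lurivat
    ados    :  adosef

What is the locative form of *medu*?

meduvat

The alternation tracks the final sound of the stem — -ef when the stem ends in a consonant (*kolil*, *ados*); -vat when the stem ends in a vowel (*rarolu*, *luri*).
*medu*: final sound = /u/, a vowel → -vat → *meduvat*.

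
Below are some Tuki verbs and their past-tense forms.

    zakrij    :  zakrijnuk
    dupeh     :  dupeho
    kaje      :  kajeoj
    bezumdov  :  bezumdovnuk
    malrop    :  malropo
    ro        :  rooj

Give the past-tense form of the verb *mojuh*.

mojuho

Looking at the final sound of each stem: -o when the stem ends in a voiceless consonant (*dupeh*, *malrop*); -nuk when the stem ends in a voiced consonant (*zakrij*, *bezumdov*); -oj when the stem ends in a vowel (*kaje*, *ro*).
*mojuh* — final sound /h/ (a voiceless consonant) → -o → *mojuho*.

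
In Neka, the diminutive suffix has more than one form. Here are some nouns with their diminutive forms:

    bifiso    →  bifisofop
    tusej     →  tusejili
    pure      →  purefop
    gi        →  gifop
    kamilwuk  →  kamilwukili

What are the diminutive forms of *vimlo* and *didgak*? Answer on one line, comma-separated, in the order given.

vimlofop, didgakili

The suffix is conditioned by the final sound: -ili when the stem ends in a consonant (*tusej*, *kamilwuk*); -fop when the stem ends in a vowel (*bifiso*, *pure*, *gi*).
*vimlo* — final sound /o/ (a vowel) → -fop → *vimlofop*.
The final sound of *didgak* is /k/, which is a consonant, so the suffix is -ili, giving *didgakili*.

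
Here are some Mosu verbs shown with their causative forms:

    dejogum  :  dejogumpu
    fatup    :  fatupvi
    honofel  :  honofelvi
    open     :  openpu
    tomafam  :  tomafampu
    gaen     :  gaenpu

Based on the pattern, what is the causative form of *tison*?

tisonpu

The alternation tracks the final consonant of the stem — -pu when the stem ends in a nasal (*dejogum*, *open*, *tomafam*, *gaen*); -vi when the stem ends in a non-nasal consonant (*fatup*, *honofel*).
Since the final consonant of *tison* is /n/ (a nasal), it takes -pu, giving *tisonpu*.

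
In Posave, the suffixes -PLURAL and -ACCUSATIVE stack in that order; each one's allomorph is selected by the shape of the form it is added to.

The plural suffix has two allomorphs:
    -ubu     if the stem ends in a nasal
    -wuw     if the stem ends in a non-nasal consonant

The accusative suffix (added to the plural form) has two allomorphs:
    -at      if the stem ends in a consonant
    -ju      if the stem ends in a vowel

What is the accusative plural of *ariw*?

The final consonant of *ariw* is /w/, which is non-nasal, so the plural suffix is -wuw, giving *ariwwuw*.
Since the final sound of the plural form *ariwwuw* is /w/ (a consonant), it takes -at, giving *ariwwuwat*.

ariwwuwat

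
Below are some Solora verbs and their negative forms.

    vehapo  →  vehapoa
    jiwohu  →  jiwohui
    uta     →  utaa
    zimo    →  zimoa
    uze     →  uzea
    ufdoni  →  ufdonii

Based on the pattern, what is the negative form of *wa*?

The suffix is conditioned by the last vowel: -i when the last vowel of the stem is a high vowel (*jiwohu*, *ufdoni*); -a when the last vowel of the stem is a non-high vowel (*vehapo*, *uta*, *zimo*, *uze*).
Since the last vowel of *wa* is /a/ (a non-high vowel), it takes -a, giving *waa*.

waa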